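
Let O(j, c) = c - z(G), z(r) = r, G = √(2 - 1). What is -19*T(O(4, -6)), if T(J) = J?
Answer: 133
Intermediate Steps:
G = 1 (G = √1 = 1)
O(j, c) = -1 + c (O(j, c) = c - 1*1 = c - 1 = -1 + c)
-19*T(O(4, -6)) = -19*(-1 - 6) = -19*(-7) = 133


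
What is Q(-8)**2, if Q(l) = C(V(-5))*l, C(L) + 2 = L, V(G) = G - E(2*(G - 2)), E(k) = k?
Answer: 3136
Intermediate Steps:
V(G) = 4 - G (V(G) = G - 2*(G - 2) = G - 2*(-2 + G) = G - (-4 + 2*G) = G + (4 - 2*G) = 4 - G)
C(L) = -2 + L
Q(l) = 7*l (Q(l) = (-2 + (4 - 1*(-5)))*l = (-2 + (4 + 5))*l = (-2 + 9)*l = 7*l)
Q(-8)**2 = (7*(-8))**2 = (-56)**2 = 3136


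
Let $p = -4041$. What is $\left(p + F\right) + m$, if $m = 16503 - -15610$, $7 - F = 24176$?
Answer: $3903$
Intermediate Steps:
$F = -24169$ ($F = 7 - 24176 = -24169$)
$m = 32113$ ($m = 16503 + 15610 = 32113$)
$\left(p + F\right) + m = \left(-4041 - 24169\right) + 32113 = -28210 + 32113 = 3903$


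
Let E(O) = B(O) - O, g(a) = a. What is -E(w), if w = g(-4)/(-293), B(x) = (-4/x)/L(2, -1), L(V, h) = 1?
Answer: 85853/293 ≈ 293.01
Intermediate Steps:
B(x) = -4/x (B(x) = -4/x/1 = -4/x*1 = -4/x)
w = 4/293 (w = -4/(-293) = -4*(-1/293) = 4/293 ≈ 0.013652)
E(O) = -O - 4/O (E(O) = -4/O - O = -O - 4/O)
-E(w) = -(-1*4/293 - 4/4/293) = -(-4/293 - 4*293/4) = -(-4/293 - 293) = -1*(-85853/293) = 85853/293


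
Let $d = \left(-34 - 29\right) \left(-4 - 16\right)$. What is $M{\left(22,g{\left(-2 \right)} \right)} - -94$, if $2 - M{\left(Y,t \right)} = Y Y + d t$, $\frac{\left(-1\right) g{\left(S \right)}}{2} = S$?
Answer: $-5428$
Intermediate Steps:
$g{\left(S \right)} = - 2 S$
$d = 1260$ ($d = \left(-63\right) \left(-20\right) = 1260$)
$M{\left(Y,t \right)} = 2 - Y^{2} - 1260 t$ ($M{\left(Y,t \right)} = 2 - \left(Y Y + 1260 t\right) = 2 - \left(Y^{2} + 1260 t\right) = 2 - Y^{2} - 1260 t$)
$M{\left(22,g{\left(-2 \right)} \right)} - -94 = \left(2 - 22^{2} - 1260 \left(\left(-2\right) \left(-2\right)\right)\right) - -94 = \left(2 - 484 - 5040\right) + 94 = -5522 + 94 = -5428$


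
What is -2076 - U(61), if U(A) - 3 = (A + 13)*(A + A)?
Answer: -11107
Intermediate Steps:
U(A) = 3 + 2*A*(13 + A) (U(A) = 3 + (A + 13)*(A + A) = 3 + (13 + A)*(2*A) = 3 + 2*A*(13 + A))
-2076 - U(61) = -2076 - (3 + 2*61² + 26*61) = -2076 - (3 + 2*3721 + 1586) = -2076 - (3 + 7442 + 1586) = -2076 - 1*9031 = -2076 - 9031 = -11107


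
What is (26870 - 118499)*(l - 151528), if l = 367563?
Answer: -19795071015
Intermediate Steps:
(26870 - 118499)*(l - 151528) = (26870 - 118499)*(367563 - 151528) = -91629*216035 = -19795071015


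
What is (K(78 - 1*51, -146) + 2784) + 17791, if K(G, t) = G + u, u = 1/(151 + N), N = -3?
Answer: 3049097/148 ≈ 20602.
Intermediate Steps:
u = 1/148 (u = 1/(151 - 3) = 1/148 ≈ 0.0067568)
K(G, t) = 1/148 + G (K(G, t) = G + 1/148 = 1/148 + G)
(K(78 - 1*51, -146) + 2784) + 17791 = ((1/148 + (78 - 1*51)) + 2784) + 17791 = ((1/148 + (78 - 51)) + 2784) + 17791 = ((1/148 + 27) + 2784) + 17791 = (3997/148 + 2784) + 17791 = 416029/148 + 17791 = 3049097/148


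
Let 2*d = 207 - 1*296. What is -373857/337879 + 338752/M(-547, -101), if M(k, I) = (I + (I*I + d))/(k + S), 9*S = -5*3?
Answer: -376815615544717/20385253707 ≈ -18485.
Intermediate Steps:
d = -89/2 (d = (207 - 1*296)/2 = (207 - 296)/2 = (½)*(-89) = -89/2 ≈ -44.500)
S = -5/3 (S = (-5*3)/9 = (⅑)*(-15) = -5/3 ≈ -1.6667)
M(k, I) = (-89/2 + I + I²)/(-5/3 + k) (M(k, I) = (I + (I*I - 89/2))/(k - 5/3) = (I + (I² - 89/2))/(-5/3 + k) = (I + (-89/2 + I²))/(-5/3 + k) = (-89/2 + I + I²)/(-5/3 + k))
-373857/337879 + 338752/M(-547, -101) = -373857/337879 + 338752/((3*(-89 + 2*(-101) + 2*(-101)²)/(2*(-5 + 3*(-547))))) = -373857*1/337879 + 338752/((3*(-89 - 202 + 2*10201)/(2*(-5 - 1641)))) = -373857/337879 + 338752/(((3/2)*(-89 - 202 + 20402)/(-1646))) = -373857/337879 + 338752/(((3/2)*(-1/1646)*20111)) = -373857/337879 + 338752/(-60333/3292) = -373857/337879 + 338752*(-3292/60333) = -373857/337879 - 1115171584/60333 = -376815615544717/20385253707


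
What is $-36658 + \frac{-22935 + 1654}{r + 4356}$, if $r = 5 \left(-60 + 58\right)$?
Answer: $- \frac{159336949}{4346} \approx -36663.0$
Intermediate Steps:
$r = -10$ ($r = 5 \left(-2\right) = -10$)
$-36658 + \frac{-22935 + 1654}{r + 4356} = -36658 + \frac{-22935 + 1654}{-10 + 4356} = -36658 - \frac{21281}{4346} = - \frac{159336949}{4346}$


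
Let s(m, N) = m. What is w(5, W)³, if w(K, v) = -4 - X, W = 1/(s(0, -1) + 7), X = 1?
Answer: -125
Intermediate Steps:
W = ⅐ (W = 1/(0 + 7) = 1/7 = ⅐ ≈ 0.14286)
w(K, v) = -5 (w(K, v) = -4 - 1*1 = -4 - 1 = -5)
w(5, W)³ = (-5)³ = -125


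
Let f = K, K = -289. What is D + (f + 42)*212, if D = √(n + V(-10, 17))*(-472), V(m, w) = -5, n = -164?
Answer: -52364 - 6136*I ≈ -52364.0 - 6136.0*I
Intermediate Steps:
f = -289
D = -6136*I (D = √(-164 - 5)*(-472) = √(-169)*(-472) = (13*I)*(-472) = -6136*I ≈ -6136.0*I)
D + (f + 42)*212 = -6136*I + (-289 + 42)*212 = -6136*I - 247*212 = -6136*I - 52364 = -52364 - 6136*I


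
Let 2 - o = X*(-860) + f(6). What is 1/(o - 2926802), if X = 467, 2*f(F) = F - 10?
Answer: -1/2525178 ≈ -3.9601e-7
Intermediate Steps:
f(F) = -5 + F/2 (f(F) = (F - 10)/2 = (-10 + F)/2 = -5 + F/2)
o = 401624 (o = 2 - (467*(-860) + (-5 + (1/2)*6)) = 2 - (-401620 + (-5 + 3)) = 2 - (-401620 - 2) = 2 - 1*(-401622) = 2 + 401622 = 401624)
1/(o - 2926802) = 1/(401624 - 2926802) = 1/(-2525178) = -1/2525178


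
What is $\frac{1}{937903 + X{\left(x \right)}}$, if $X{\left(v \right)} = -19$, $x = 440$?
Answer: $\frac{1}{937884} \approx 1.0662 \cdot 10^{-6}$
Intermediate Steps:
$\frac{1}{937903 + X{\left(x \right)}} = \frac{1}{937903 - 19} = \frac{1}{937884}$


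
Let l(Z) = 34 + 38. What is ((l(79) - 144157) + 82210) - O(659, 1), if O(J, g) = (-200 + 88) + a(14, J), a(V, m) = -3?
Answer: -61760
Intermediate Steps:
l(Z) = 72
O(J, g) = -115 (O(J, g) = (-200 + 88) - 3 = -112 - 3 = -115)
((l(79) - 144157) + 82210) - O(659, 1) = ((72 - 144157) + 82210) - 1*(-115) = (-144085 + 82210) + 115 = -61875 + 115 = -61760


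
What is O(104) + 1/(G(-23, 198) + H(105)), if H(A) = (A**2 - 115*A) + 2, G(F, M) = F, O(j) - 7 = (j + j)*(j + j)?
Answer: 46343240/1071 ≈ 43271.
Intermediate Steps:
O(j) = 7 + 4*j**2 (O(j) = 7 + (j + j)*(j + j) = 7 + (2*j)*(2*j) = 7 + 4*j**2)
H(A) = 2 + A**2 - 115*A
O(104) + 1/(G(-23, 198) + H(105)) = (7 + 4*104**2) + 1/(-23 + (2 + 105**2 - 115*105)) = (7 + 4*10816) + 1/(-23 + (2 + 11025 - 12075)) = (7 + 43264) + 1/(-23 - 1048) = 43271 + 1/(-1071) = 43271 - 1/1071 = 46343240/1071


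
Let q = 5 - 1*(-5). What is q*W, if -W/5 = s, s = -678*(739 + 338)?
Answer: 36510300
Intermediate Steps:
s = -730206 (s = -678*1077 = -730206)
q = 10 (q = 5 + 5 = 10)
W = 3651030 (W = -5*(-730206) = 3651030)
q*W = 10*3651030 = 36510300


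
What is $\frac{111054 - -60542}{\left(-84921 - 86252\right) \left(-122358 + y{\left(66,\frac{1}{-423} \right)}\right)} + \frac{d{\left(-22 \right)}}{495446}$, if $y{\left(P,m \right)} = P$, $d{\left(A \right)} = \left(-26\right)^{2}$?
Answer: $\frac{41383094153}{30148880735169} \approx 0.0013726$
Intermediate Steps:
$d{\left(A \right)} = 676$
$\frac{111054 - -60542}{\left(-84921 - 86252\right) \left(-122358 + y{\left(66,\frac{1}{-423} \right)}\right)} + \frac{d{\left(-22 \right)}}{495446} = \frac{111054 - -60542}{\left(-84921 - 86252\right) \left(-122358 + 66\right)} + \frac{676}{495446} = \frac{111054 + 60542}{\left(-171173\right) \left(-122292\right)} + 676 \cdot \frac{1}{495446} = \frac{171596}{20933088516} + \frac{338}{247723} = 171596 \cdot \frac{1}{20933088516} + \frac{338}{247723} = \frac{42899}{5233272129} + \frac{338}{247723} = \frac{41383094153}{30148880735169}$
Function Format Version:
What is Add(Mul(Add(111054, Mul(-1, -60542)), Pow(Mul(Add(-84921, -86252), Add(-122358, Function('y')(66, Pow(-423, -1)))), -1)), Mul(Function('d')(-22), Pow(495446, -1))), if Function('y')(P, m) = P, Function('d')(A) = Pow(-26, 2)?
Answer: Rational(41383094153, 30148880735169) ≈ 0.0013726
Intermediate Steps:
Function('d')(A) = 676
Add(Mul(Add(111054, Mul(-1, -60542)), Pow(Mul(Add(-84921, -86252), Add(-122358, Function('y')(66, Pow(-423, -1)))), -1)), Mul(Function('d')(-22), Pow(495446, -1))) = Add(Mul(Add(111054, Mul(-1, -60542)), Pow(Mul(Add(-84921, -86252), Add(-122358, 66)), -1)), Mul(676, Pow(495446, -1))) = Add(Mul(Add(111054, 60542), Pow(Mul(-171173, -122292), -1)), Mul(676, Rational(1, 495446))) = Add(Mul(171596, Pow(20933088516, -1)), Rational(338, 247723)) = Add(Mul(171596, Rational(1, 20933088516)), Rational(338, 247723)) = Add(Rational(42899, 5233272129), Rational(338, 247723)) = Rational(41383094153, 30148880735169)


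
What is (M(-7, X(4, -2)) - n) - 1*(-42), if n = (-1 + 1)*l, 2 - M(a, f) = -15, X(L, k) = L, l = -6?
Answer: 59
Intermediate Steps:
M(a, f) = 17 (M(a, f) = 2 - 1*(-15) = 2 + 15 = 17)
n = 0 (n = (-1 + 1)*(-6) = 0*(-6) = 0)
(M(-7, X(4, -2)) - n) - 1*(-42) = (17 - 1*0) - 1*(-42) = (17 + 0) + 42 = 17 + 42 = 59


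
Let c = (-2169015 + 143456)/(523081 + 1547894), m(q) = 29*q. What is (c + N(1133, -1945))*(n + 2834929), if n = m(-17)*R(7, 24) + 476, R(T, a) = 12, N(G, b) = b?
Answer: -3801014735487242/690325 ≈ -5.5061e+9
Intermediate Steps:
n = -5440 (n = (29*(-17))*12 + 476 = -493*12 + 476 = -5916 + 476 = -5440)
c = -2025559/2070975 ≈ -0.97807
(c + N(1133, -1945))*(n + 2834929) = (-2025559/2070975 - 1945)*(-5440 + 2834929) = -4030071934/2070975*2829489 = -3801014735487242/690325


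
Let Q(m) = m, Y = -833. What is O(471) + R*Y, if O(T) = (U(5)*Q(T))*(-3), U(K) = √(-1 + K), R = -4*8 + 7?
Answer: 17999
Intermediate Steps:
R = -25 (R = -32 + 7 = -25)
O(T) = -6*T (O(T) = (√(-1 + 5)*T)*(-3) = (√4*T)*(-3) = (2*T)*(-3) = -6*T)
O(471) + R*Y = -6*471 - 25*(-833) = -2826 + 20825 = 17999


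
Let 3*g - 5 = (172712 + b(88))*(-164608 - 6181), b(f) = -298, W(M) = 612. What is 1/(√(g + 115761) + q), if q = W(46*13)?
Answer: 102/1635955055 - I*√9815355786/9815730330 ≈ 6.2349e-8 - 1.0093e-5*I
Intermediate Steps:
q = 612
g = -9815471547 (g = 5/3 + ((172712 - 298)*(-164608 - 6181))/3 = 5/3 + (172414*(-170789))/3 = 5/3 + (⅓)*(-29446414646) = 5/3 - 29446414646/3 = -9815471547)
1/(√(g + 115761) + q) = 1/(√(-9815471547 + 115761) + 612) = 1/(√(-9815355786) + 612) = 1/(I*√9815355786 + 612) = 1/(612 + I*√9815355786)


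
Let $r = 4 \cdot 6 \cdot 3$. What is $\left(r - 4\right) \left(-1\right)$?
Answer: $-68$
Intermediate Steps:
$r = 72$ ($r = 24 \cdot 3 = 72$)
$\left(r - 4\right) \left(-1\right) = \left(72 - 4\right) \left(-1\right) = 68 \left(-1\right) = -68$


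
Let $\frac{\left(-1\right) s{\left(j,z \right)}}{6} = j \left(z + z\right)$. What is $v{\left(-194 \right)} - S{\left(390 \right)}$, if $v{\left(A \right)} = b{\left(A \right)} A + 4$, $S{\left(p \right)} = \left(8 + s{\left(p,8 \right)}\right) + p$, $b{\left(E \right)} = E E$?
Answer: $-7264338$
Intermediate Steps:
$s{\left(j,z \right)} = - 12 j z$ ($s{\left(j,z \right)} = - 6 j \left(z + z\right) = - 6 j 2 z = - 6 \cdot 2 j z = - 12 j z$)
$b{\left(E \right)} = E^{2}$
$S{\left(p \right)} = 8 - 95 p$ ($S{\left(p \right)} = \left(8 - 12 p 8\right) + p = \left(8 - 96 p\right) + p = 8 - 95 p$)
$v{\left(A \right)} = 4 + A^{3}$ ($v{\left(A \right)} = A^{2} A + 4 = A^{3} + 4 = 4 + A^{3}$)
$v{\left(-194 \right)} - S{\left(390 \right)} = \left(4 + \left(-194\right)^{3}\right) - \left(8 - 37050\right) = \left(4 - 7301384\right) - \left(8 - 37050\right) = -7301380 - -37042 = -7301380 + 37042 = -7264338$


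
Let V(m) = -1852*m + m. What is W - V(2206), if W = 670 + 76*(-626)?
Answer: 4036400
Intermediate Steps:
V(m) = -1851*m
W = -46906 (W = 670 - 47576 = -46906)
W - V(2206) = -46906 - (-1851)*2206 = -46906 - 1*(-4083306) = -46906 + 4083306 = 4036400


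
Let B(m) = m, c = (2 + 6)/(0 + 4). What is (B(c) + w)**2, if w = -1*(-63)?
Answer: 4225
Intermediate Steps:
c = 2 (c = 8/4 = 8*(1/4) = 2)
w = 63
(B(c) + w)**2 = (2 + 63)**2 = 65**2 = 4225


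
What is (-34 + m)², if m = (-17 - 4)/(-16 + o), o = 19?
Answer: 1681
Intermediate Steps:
m = -7 (m = (-17 - 4)/(-16 + 19) = -21/3 = -21*⅓ = -7)
(-34 + m)² = (-34 - 7)² = (-41)² = 1681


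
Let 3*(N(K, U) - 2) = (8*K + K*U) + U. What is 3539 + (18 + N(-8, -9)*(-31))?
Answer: 10516/3 ≈ 3505.3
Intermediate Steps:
N(K, U) = 2 + U/3 + 8*K/3 + K*U/3 (N(K, U) = 2 + ((8*K + K*U) + U)/3 = 2 + (U + 8*K + K*U)/3 = 2 + (U/3 + 8*K/3 + K*U/3) = 2 + U/3 + 8*K/3 + K*U/3)
3539 + (18 + N(-8, -9)*(-31)) = 3539 + (18 + (2 + (⅓)*(-9) + (8/3)*(-8) + (⅓)*(-8)*(-9))*(-31)) = 3539 + (18 + (2 - 3 - 64/3 + 24)*(-31)) = 3539 + (18 + (5/3)*(-31)) = 3539 + (18 - 155/3) = 3539 - 101/3 = 10516/3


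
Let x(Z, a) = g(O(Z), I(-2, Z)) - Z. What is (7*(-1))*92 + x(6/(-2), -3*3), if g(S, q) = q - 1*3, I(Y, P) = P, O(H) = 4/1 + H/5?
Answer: -647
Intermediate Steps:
O(H) = 4 + H/5 (O(H) = 4*1 + H*(⅕) = 4 + H/5)
g(S, q) = -3 + q (g(S, q) = q - 3 = -3 + q)
x(Z, a) = -3 (x(Z, a) = (-3 + Z) - Z = -3)
(7*(-1))*92 + x(6/(-2), -3*3) = (7*(-1))*92 - 3 = -7*92 - 3 = -644 - 3 = -647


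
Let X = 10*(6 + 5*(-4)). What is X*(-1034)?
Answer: 144760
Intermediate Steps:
X = -140 (X = 10*(6 - 20) = 10*(-14) = -140)
X*(-1034) = -140*(-1034) = 144760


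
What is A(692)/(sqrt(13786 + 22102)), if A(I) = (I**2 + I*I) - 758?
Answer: 478485*sqrt(2243)/4486 ≈ 5051.5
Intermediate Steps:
A(I) = -758 + 2*I**2 (A(I) = (I**2 + I**2) - 758 = 2*I**2 - 758 = -758 + 2*I**2)
A(692)/(sqrt(13786 + 22102)) = (-758 + 2*692**2)/(sqrt(13786 + 22102)) = (-758 + 2*478864)/(sqrt(35888)) = (-758 + 957728)/((4*sqrt(2243))) = 956970*(sqrt(2243)/8972) = 478485*sqrt(2243)/4486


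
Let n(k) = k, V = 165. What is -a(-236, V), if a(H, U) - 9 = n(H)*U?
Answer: 38931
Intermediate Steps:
a(H, U) = 9 + H*U
-a(-236, V) = -(9 - 236*165) = -(9 - 38940) = -1*(-38931) = 38931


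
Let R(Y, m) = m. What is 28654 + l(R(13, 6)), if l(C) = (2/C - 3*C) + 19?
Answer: 85966/3 ≈ 28655.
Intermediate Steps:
l(C) = 19 - 3*C + 2/C (l(C) = (-3*C + 2/C) + 19 = 19 - 3*C + 2/C)
28654 + l(R(13, 6)) = 28654 + (19 - 3*6 + 2/6) = 28654 + (19 - 18 + 2*(⅙)) = 28654 + (19 - 18 + ⅓) = 28654 + 4/3 = 85966/3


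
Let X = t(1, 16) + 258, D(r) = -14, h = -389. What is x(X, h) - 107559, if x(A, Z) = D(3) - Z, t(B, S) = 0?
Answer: -107184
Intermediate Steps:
X = 258 (X = 0 + 258 = 258)
x(A, Z) = -14 - Z
x(X, h) - 107559 = (-14 - 1*(-389)) - 107559 = (-14 + 389) - 107559 = 375 - 107559 = -107184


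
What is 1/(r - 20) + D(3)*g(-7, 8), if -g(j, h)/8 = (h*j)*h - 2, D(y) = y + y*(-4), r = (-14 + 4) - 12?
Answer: -1360801/42 ≈ -32400.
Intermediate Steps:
r = -22 (r = -10 - 12 = -22)
D(y) = -3*y (D(y) = y - 4*y = -3*y)
g(j, h) = 16 - 8*j*h**2 (g(j, h) = -8*((h*j)*h - 2) = -8*(j*h**2 - 2) = -8*(-2 + j*h**2) = 16 - 8*j*h**2)
1/(r - 20) + D(3)*g(-7, 8) = 1/(-22 - 20) + (-3*3)*(16 - 8*(-7)*8**2) = 1/(-42) - 9*(16 - 8*(-7)*64) = -1/42 - 9*(16 + 3584) = -1/42 - 9*3600 = -1/42 - 32400 = -1360801/42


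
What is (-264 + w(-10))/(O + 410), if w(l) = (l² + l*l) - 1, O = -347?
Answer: -65/63 ≈ -1.0317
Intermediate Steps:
w(l) = -1 + 2*l² (w(l) = (l² + l²) - 1 = 2*l² - 1 = -1 + 2*l²)
(-264 + w(-10))/(O + 410) = (-264 + (-1 + 2*(-10)²))/(-347 + 410) = (-264 + (-1 + 2*100))/63 = (-264 + (-1 + 200))*(1/63) = (-264 + 199)*(1/63) = -65*1/63 = -65/63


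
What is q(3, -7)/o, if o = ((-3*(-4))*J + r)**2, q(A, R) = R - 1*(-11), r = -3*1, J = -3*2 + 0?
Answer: 4/5625 ≈ 0.00071111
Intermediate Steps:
J = -6 (J = -6 + 0 = -6)
r = -3
q(A, R) = 11 + R (q(A, R) = R + 11 = 11 + R)
o = 5625 (o = (-3*(-4)*(-6) - 3)**2 = (12*(-6) - 3)**2 = (-72 - 3)**2 = (-75)**2 = 5625)
q(3, -7)/o = (11 - 7)/5625 = 4*(1/5625) = 4/5625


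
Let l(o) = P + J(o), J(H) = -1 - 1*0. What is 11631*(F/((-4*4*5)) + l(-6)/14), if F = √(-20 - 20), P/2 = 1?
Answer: 11631/14 - 11631*I*√10/40 ≈ 830.79 - 919.51*I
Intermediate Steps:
P = 2 (P = 2*1 = 2)
J(H) = -1 (J(H) = -1 + 0 = -1)
F = 2*I*√10 (F = √(-40) = 2*I*√10 ≈ 6.3246*I)
l(o) = 1 (l(o) = 2 - 1 = 1)
11631*(F/((-4*4*5)) + l(-6)/14) = 11631*((2*I*√10)/((-4*4*5)) + 1/14) = 11631*((2*I*√10)/((-16*5)) + 1*(1/14)) = 11631*((2*I*√10)/(-80) + 1/14) = 11631*((2*I*√10)*(-1/80) + 1/14) = 11631*(-I*√10/40 + 1/14) = 11631*(1/14 - I*√10/40) = 11631/14 - 11631*I*√10/40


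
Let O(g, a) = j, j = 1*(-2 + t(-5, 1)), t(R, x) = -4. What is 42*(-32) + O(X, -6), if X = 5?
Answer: -1350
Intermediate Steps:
j = -6 (j = 1*(-2 - 4) = 1*(-6) = -6)
O(g, a) = -6
42*(-32) + O(X, -6) = 42*(-32) - 6 = -1344 - 6 = -1350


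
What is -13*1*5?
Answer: -65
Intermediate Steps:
-13*1*5 = -13*5 = -65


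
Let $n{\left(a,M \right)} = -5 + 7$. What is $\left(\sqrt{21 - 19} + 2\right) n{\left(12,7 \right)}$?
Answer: $4 + 2 \sqrt{2} \approx 6.8284$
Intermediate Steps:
$n{\left(a,M \right)} = 2$
$\left(\sqrt{21 - 19} + 2\right) n{\left(12,7 \right)} = \left(\sqrt{21 - 19} + 2\right) 2 = \left(\sqrt{2} + 2\right) 2 = \left(2 + \sqrt{2}\right) 2 = 4 + 2 \sqrt{2}$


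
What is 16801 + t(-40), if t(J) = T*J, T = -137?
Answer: 22281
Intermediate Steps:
t(J) = -137*J
16801 + t(-40) = 16801 - 137*(-40) = 16801 + 5480 = 22281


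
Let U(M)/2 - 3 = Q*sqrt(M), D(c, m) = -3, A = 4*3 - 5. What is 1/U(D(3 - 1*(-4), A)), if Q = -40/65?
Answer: 169/1142 + 52*I*sqrt(3)/1713 ≈ 0.14799 + 0.052578*I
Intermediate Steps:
A = 7 (A = 12 - 5 = 7)
Q = -8/13 (Q = -40*1/65 = -8/13 ≈ -0.61539)
U(M) = 6 - 16*sqrt(M)/13 (U(M) = 6 + 2*(-8*sqrt(M)/13) = 6 - 16*sqrt(M)/13)
1/U(D(3 - 1*(-4), A)) = 1/(6 - 16*I*sqrt(3)/13)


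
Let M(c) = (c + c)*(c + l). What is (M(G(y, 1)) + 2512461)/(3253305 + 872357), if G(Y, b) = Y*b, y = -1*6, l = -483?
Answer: 148137/242686 ≈ 0.61041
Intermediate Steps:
y = -6
M(c) = 2*c*(-483 + c) (M(c) = (c + c)*(c - 483) = (2*c)*(-483 + c) = 2*c*(-483 + c))
(M(G(y, 1)) + 2512461)/(3253305 + 872357) = (2*(-6*1)*(-483 - 6*1) + 2512461)/(3253305 + 872357) = (2*(-6)*(-483 - 6) + 2512461)/4125662 = (2*(-6)*(-489) + 2512461)*(1/4125662) = (5868 + 2512461)*(1/4125662) = 2518329*(1/4125662) = 148137/242686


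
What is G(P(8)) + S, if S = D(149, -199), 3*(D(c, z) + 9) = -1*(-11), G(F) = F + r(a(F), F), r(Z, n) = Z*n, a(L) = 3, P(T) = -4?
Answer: -64/3 ≈ -21.333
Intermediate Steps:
G(F) = 4*F (G(F) = F + 3*F = 4*F)
D(c, z) = -16/3 (D(c, z) = -9 + (-1*(-11))/3 = -9 + (⅓)*11 = -9 + 11/3 = -16/3)
S = -16/3 ≈ -5.3333
G(P(8)) + S = 4*(-4) - 16/3 = -16 - 16/3 = -64/3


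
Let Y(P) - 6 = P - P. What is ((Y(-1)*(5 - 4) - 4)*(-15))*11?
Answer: -330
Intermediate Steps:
Y(P) = 6 (Y(P) = 6 + (P - P) = 6 + 0 = 6)
((Y(-1)*(5 - 4) - 4)*(-15))*11 = ((6*(5 - 4) - 4)*(-15))*11 = ((6*1 - 4)*(-15))*11 = ((6 - 4)*(-15))*11 = (2*(-15))*11 = -30*11 = -330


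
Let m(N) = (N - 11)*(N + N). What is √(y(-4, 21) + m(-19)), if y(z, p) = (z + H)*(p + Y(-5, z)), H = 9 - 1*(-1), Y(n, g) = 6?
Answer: √1302 ≈ 36.083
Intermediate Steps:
H = 10 (H = 9 + 1 = 10)
y(z, p) = (6 + p)*(10 + z) (y(z, p) = (z + 10)*(p + 6) = (10 + z)*(6 + p) = (6 + p)*(10 + z))
m(N) = 2*N*(-11 + N) (m(N) = (-11 + N)*(2*N) = 2*N*(-11 + N))
√(y(-4, 21) + m(-19)) = √((60 + 6*(-4) + 10*21 + 21*(-4)) + 2*(-19)*(-11 - 19)) = √((60 - 24 + 210 - 84) + 2*(-19)*(-30)) = √(162 + 1140) = √1302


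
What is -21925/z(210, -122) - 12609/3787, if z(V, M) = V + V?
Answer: -2523593/45444 ≈ -55.532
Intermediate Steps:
z(V, M) = 2*V
-21925/z(210, -122) - 12609/3787 = -21925/(2*210) - 12609/3787 = -21925/420 - 12609*1/3787 = -21925*1/420 - 12609/3787 = -4385/84 - 12609/3787 = -2523593/45444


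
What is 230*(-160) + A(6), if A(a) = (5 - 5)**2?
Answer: -36800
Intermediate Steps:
A(a) = 0 (A(a) = 0**2 = 0)
230*(-160) + A(6) = 230*(-160) + 0 = -36800 + 0 = -36800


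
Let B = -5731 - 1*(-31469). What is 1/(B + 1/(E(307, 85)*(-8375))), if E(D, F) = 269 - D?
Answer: 318250/8191118501 ≈ 3.8853e-5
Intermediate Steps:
B = 25738 (B = -5731 + 31469 = 25738)
1/(B + 1/(E(307, 85)*(-8375))) = 1/(25738 + 1/((269 - 1*307)*(-8375))) = 1/(25738 - 1/8375/(269 - 307)) = 1/(25738 - 1/8375/(-38)) = 1/(25738 - 1/38*(-1/8375)) = 1/(25738 + 1/318250) = 1/(8191118501/318250) = 318250/8191118501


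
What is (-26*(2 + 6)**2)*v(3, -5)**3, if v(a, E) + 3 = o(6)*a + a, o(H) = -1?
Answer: 44928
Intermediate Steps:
v(a, E) = -3 (v(a, E) = -3 + (-a + a) = -3 + 0 = -3)
(-26*(2 + 6)**2)*v(3, -5)**3 = -26*(2 + 6)**2*(-3)**3 = -26*8**2*(-27) = -26*64*(-27) = -1664*(-27) = 44928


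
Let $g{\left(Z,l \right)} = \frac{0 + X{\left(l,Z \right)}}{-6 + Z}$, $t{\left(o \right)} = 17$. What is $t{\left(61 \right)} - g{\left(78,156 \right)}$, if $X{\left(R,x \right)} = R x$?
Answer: $-152$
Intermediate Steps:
$g{\left(Z,l \right)} = \frac{Z l}{-6 + Z}$ ($g{\left(Z,l \right)} = \frac{0 + l Z}{-6 + Z} = \frac{0 + Z l}{-6 + Z} = \frac{Z l}{-6 + Z}$)
$t{\left(61 \right)} - g{\left(78,156 \right)} = 17 - 78 \cdot 156 \frac{1}{-6 + 78} = 17 - 78 \cdot 156 \cdot \frac{1}{72} = 17 - 169 = -152$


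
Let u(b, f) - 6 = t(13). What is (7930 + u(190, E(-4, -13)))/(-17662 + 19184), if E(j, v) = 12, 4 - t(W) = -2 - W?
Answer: 7955/1522 ≈ 5.2267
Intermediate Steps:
t(W) = 6 + W (t(W) = 4 - (-2 - W) = 4 + (2 + W) = 6 + W)
u(b, f) = 25 (u(b, f) = 6 + (6 + 13) = 6 + 19 = 25)
(7930 + u(190, E(-4, -13)))/(-17662 + 19184) = (7930 + 25)/(-17662 + 19184) = 7955/1522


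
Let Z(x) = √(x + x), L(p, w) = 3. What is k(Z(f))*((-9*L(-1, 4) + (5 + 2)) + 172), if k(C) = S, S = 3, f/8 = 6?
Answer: 456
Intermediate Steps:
f = 48 (f = 8*6 = 48)
Z(x) = √2*√x (Z(x) = √(2*x) = √2*√x)
k(C) = 3
k(Z(f))*((-9*L(-1, 4) + (5 + 2)) + 172) = 3*((-9*3 + (5 + 2)) + 172) = 3*((-27 + 7) + 172) = 3*(-20 + 172) = 3*152 = 456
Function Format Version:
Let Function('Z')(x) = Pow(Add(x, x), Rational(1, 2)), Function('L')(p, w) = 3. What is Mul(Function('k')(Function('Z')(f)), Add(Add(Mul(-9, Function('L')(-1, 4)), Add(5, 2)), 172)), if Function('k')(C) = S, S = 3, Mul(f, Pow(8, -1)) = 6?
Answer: 456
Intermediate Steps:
f = 48 (f = Mul(8, 6) = 48)
Function('Z')(x) = Mul(Pow(2, Rational(1, 2)), Pow(x, Rational(1, 2))) (Function('Z')(x) = Pow(Mul(2, x), Rational(1, 2)) = Mul(Pow(2, Rational(1, 2)), Pow(x, Rational(1, 2))))
Function('k')(C) = 3
Mul(Function('k')(Function('Z')(f)), Add(Add(Mul(-9, Function('L')(-1, 4)), Add(5, 2)), 172)) = Mul(3, Add(Add(Mul(-9, 3), Add(5, 2)), 172)) = Mul(3, Add(Add(-27, 7), 172)) = Mul(3, Add(-20, 172)) = Mul(3, 152) = 456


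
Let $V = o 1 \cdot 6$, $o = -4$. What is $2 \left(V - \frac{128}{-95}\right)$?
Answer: $- \frac{4304}{95} \approx -45.305$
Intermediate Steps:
$V = -24$ ($V = \left(-4\right) 1 \cdot 6 = \left(-4\right) 6 = -24$)
$2 \left(V - \frac{128}{-95}\right) = 2 \left(-24 - \frac{128}{-95}\right) = 2 \left(-24 - - \frac{128}{95}\right) = 2 \left(-24 + \frac{128}{95}\right) = 2 \left(- \frac{2152}{95}\right) = - \frac{4304}{95}$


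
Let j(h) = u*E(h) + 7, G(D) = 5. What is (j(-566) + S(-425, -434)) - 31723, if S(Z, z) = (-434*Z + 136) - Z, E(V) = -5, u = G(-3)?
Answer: 153270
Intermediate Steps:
u = 5
S(Z, z) = 136 - 435*Z (S(Z, z) = (136 - 434*Z) - Z = 136 - 435*Z)
j(h) = -18 (j(h) = 5*(-5) + 7 = -25 + 7 = -18)
(j(-566) + S(-425, -434)) - 31723 = (-18 + (136 - 435*(-425))) - 31723 = (-18 + (136 + 184875)) - 31723 = (-18 + 185011) - 31723 = 184993 - 31723 = 153270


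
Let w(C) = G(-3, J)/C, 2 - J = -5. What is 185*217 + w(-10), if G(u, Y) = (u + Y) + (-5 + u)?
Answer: 200727/5 ≈ 40145.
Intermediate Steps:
J = 7 (J = 2 - 1*(-5) = 2 + 5 = 7)
G(u, Y) = -5 + Y + 2*u (G(u, Y) = (Y + u) + (-5 + u) = -5 + Y + 2*u)
w(C) = -4/C (w(C) = (-5 + 7 + 2*(-3))/C = (-5 + 7 - 6)/C = -4/C)
185*217 + w(-10) = 185*217 - 4/(-10) = 40145 - 4*(-⅒) = 40145 + ⅖ = 200727/5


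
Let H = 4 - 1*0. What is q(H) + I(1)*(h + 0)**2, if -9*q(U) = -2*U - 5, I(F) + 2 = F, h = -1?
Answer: 4/9 ≈ 0.44444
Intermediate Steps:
H = 4 (H = 4 + 0 = 4)
I(F) = -2 + F
q(U) = 5/9 + 2*U/9 (q(U) = -(-2*U - 5)/9 = -(-5 - 2*U)/9 = 5/9 + 2*U/9)
q(H) + I(1)*(h + 0)**2 = (5/9 + (2/9)*4) + (-2 + 1)*(-1 + 0)**2 = (5/9 + 8/9) - 1*(-1)**2 = 13/9 - 1*1 = 13/9 - 1 = 4/9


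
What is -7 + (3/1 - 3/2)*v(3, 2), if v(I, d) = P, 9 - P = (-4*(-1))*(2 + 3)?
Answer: -47/2 ≈ -23.500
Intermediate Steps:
P = -11 (P = 9 - (-4*(-1))*(2 + 3) = 9 - 4*5 = 9 - 1*20 = 9 - 20 = -11)
v(I, d) = -11
-7 + (3/1 - 3/2)*v(3, 2) = -7 + (3/1 - 3/2)*(-11) = -7 + (3*1 - 3*1/2)*(-11) = -7 + (3 - 3/2)*(-11) = -7 + (3/2)*(-11) = -7 - 33/2 = -47/2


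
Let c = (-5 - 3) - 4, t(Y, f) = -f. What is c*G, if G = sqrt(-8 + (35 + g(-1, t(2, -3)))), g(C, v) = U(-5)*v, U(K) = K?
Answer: -24*sqrt(3) ≈ -41.569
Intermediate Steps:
c = -12 (c = -8 - 4 = -12)
g(C, v) = -5*v
G = 2*sqrt(3) (G = sqrt(-8 + (35 - (-5)*(-3))) = sqrt(-8 + (35 - 5*3)) = sqrt(-8 + (35 - 15)) = sqrt(-8 + 20) = sqrt(12) = 2*sqrt(3) ≈ 3.4641)
c*G = -24*sqrt(3)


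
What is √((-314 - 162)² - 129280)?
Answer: 4*√6081 ≈ 311.92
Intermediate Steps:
√((-314 - 162)² - 129280) = √((-476)² - 129280) = √(226576 - 129280) = √97296 = 4*√6081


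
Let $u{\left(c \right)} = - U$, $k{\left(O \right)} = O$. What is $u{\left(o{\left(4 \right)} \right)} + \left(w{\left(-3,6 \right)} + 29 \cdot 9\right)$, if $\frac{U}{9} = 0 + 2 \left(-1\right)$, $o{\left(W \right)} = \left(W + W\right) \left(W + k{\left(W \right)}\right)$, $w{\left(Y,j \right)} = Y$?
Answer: $276$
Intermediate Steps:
$o{\left(W \right)} = 4 W^{2}$ ($o{\left(W \right)} = \left(W + W\right) \left(W + W\right) = 2 W 2 W = 4 W^{2}$)
$U = -18$ ($U = 9 \left(0 + 2 \left(-1\right)\right) = 9 \left(0 - 2\right) = 9 \left(-2\right) = -18$)
$u{\left(c \right)} = 18$ ($u{\left(c \right)} = \left(-1\right) \left(-18\right) = 18$)
$u{\left(o{\left(4 \right)} \right)} + \left(w{\left(-3,6 \right)} + 29 \cdot 9\right) = 18 + \left(-3 + 29 \cdot 9\right) = 18 + \left(-3 + 261\right) = 18 + 258 = 276$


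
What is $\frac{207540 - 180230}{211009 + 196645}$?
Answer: $\frac{13655}{203827} \approx 0.066993$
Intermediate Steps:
$\frac{207540 - 180230}{211009 + 196645} = \frac{27310}{407654} = 27310 \cdot \frac{1}{407654} = \frac{13655}{203827}$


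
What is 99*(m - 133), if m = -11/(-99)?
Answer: -13156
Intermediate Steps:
m = ⅑ (m = -11*(-1/99) = ⅑ ≈ 0.11111)
99*(m - 133) = 99*(⅑ - 133) = 99*(-1196/9) = -13156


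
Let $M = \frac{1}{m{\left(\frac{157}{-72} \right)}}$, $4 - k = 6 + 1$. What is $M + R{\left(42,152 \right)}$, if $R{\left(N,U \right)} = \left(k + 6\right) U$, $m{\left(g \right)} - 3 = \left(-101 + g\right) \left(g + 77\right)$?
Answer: $\frac{18242033592}{40004471} \approx 456.0$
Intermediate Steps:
$k = -3$ ($k = 4 - \left(6 + 1\right) = 4 - 7 = -3$)
$m{\left(g \right)} = 3 + \left(-101 + g\right) \left(77 + g\right)$ ($m{\left(g \right)} = 3 + \left(-101 + g\right) \left(g + 77\right) = 3 + \left(-101 + g\right) \left(77 + g\right)$)
$R{\left(N,U \right)} = 3 U$ ($R{\left(N,U \right)} = \left(-3 + 6\right) U = 3 U$)
$M = - \frac{5184}{40004471}$ ($M = \frac{1}{-7774 + \left(\frac{157}{-72}\right)^{2} - 24 \frac{157}{-72}} = \frac{1}{-7774 + \left(157 \left(- \frac{1}{72}\right)\right)^{2} - 24 \cdot 157 \left(- \frac{1}{72}\right)} = \frac{1}{-7774 + \left(- \frac{157}{72}\right)^{2} - - \frac{157}{3}} = \frac{1}{-7774 + \frac{24649}{5184} + \frac{157}{3}} = \frac{1}{- \frac{40004471}{5184}} = - \frac{5184}{40004471} \approx -0.00012959$)
$M + R{\left(42,152 \right)} = - \frac{5184}{40004471} + 3 \cdot 152 = - \frac{5184}{40004471} + 456 = \frac{18242033592}{40004471}$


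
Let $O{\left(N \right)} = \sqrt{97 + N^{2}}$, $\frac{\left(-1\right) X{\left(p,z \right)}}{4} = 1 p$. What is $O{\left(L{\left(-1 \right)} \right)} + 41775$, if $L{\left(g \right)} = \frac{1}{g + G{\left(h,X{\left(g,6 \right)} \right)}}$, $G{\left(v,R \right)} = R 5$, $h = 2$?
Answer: $41775 + \frac{\sqrt{35018}}{19} \approx 41785.0$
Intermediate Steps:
$X{\left(p,z \right)} = - 4 p$ ($X{\left(p,z \right)} = - 4 \cdot 1 p = - 4 p$)
$G{\left(v,R \right)} = 5 R$
$L{\left(g \right)} = - \frac{1}{19 g}$ ($L{\left(g \right)} = \frac{1}{g + 5 \left(- 4 g\right)} = \frac{1}{g - 20 g} = \frac{1}{\left(-19\right) g} = - \frac{1}{19 g}$)
$O{\left(L{\left(-1 \right)} \right)} + 41775 = \sqrt{97 + \left(- \frac{1}{19 \left(-1\right)}\right)^{2}} + 41775 = \sqrt{97 + \left(\left(- \frac{1}{19}\right) \left(-1\right)\right)^{2}} + 41775 = \sqrt{97 + \left(\frac{1}{19}\right)^{2}} + 41775 = \sqrt{97 + \frac{1}{361}} + 41775 = \sqrt{\frac{35018}{361}} + 41775 = \frac{\sqrt{35018}}{19} + 41775 = 41775 + \frac{\sqrt{35018}}{19}$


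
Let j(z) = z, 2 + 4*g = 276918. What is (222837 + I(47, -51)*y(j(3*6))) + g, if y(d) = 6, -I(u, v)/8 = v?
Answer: 294514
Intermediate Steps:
g = 69229 (g = -½ + (¼)*276918 = -½ + 138459/2 = 69229)
I(u, v) = -8*v
(222837 + I(47, -51)*y(j(3*6))) + g = (222837 - 8*(-51)*6) + 69229 = (222837 + 408*6) + 69229 = (222837 + 2448) + 69229 = 225285 + 69229 = 294514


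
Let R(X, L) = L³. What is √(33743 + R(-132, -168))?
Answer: I*√4707889 ≈ 2169.8*I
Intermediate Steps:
√(33743 + R(-132, -168)) = √(33743 + (-168)³) = √(33743 - 4741632) = √(-4707889) = I*√4707889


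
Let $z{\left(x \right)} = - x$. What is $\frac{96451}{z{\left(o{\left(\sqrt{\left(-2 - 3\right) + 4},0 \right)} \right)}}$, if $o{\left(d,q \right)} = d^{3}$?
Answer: $- 96451 i \approx - 96451.0 i$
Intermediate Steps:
$\frac{96451}{z{\left(o{\left(\sqrt{\left(-2 - 3\right) + 4},0 \right)} \right)}} = \frac{96451}{\left(-1\right) \left(\sqrt{\left(-2 - 3\right) + 4}\right)^{3}} = \frac{96451}{\left(-1\right) \left(\sqrt{-5 + 4}\right)^{3}} = \frac{96451}{\left(-1\right) \left(\sqrt{-1}\right)^{3}} = \frac{96451}{\left(-1\right) i^{3}} = \frac{96451}{\left(-1\right) \left(- i\right)} = \frac{96451}{i} = 96451 \left(- i\right) = - 96451 i$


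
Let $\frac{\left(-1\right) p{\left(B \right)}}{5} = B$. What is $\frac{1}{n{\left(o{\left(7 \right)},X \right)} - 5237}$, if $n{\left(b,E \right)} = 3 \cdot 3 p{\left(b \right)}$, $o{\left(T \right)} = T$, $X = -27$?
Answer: $- \frac{1}{5552} \approx -0.00018012$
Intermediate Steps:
$p{\left(B \right)} = - 5 B$
$n{\left(b,E \right)} = - 45 b$ ($n{\left(b,E \right)} = 3 \cdot 3 \left(- 5 b\right) = 9 \left(- 5 b\right) = - 45 b$)
$\frac{1}{n{\left(o{\left(7 \right)},X \right)} - 5237} = \frac{1}{\left(-45\right) 7 - 5237} = \frac{1}{-315 - 5237} = \frac{1}{-5552} = - \frac{1}{5552}$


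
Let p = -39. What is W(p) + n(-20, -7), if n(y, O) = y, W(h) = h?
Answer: -59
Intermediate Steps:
W(p) + n(-20, -7) = -39 - 20 = -59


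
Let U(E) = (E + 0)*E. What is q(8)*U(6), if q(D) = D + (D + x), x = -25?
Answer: -324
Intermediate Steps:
U(E) = E² (U(E) = E*E = E²)
q(D) = -25 + 2*D (q(D) = D + (D - 25) = D + (-25 + D) = -25 + 2*D)
q(8)*U(6) = (-25 + 2*8)*6² = (-25 + 16)*36 = -9*36 = -324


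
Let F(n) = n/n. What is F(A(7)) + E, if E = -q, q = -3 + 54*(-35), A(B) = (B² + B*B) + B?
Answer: 1894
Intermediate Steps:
A(B) = B + 2*B² (A(B) = (B² + B²) + B = 2*B² + B = B + 2*B²)
q = -1893 (q = -3 - 1890 = -1893)
F(n) = 1
E = 1893 (E = -1*(-1893) = 1893)
F(A(7)) + E = 1 + 1893 = 1894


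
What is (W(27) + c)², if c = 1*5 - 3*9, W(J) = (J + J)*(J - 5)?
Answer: 1359556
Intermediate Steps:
W(J) = 2*J*(-5 + J) (W(J) = (2*J)*(-5 + J) = 2*J*(-5 + J))
c = -22 (c = 5 - 27 = -22)
(W(27) + c)² = (2*27*(-5 + 27) - 22)² = (2*27*22 - 22)² = (1188 - 22)² = 1166² = 1359556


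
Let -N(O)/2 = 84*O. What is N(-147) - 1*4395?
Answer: 20301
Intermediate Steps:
N(O) = -168*O
N(-147) - 1*4395 = -168*(-147) - 1*4395 = 24696 - 4395 = 20301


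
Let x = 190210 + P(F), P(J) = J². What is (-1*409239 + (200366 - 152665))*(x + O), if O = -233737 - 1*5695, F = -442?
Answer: -52835886396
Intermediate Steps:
O = -239432 (O = -233737 - 5695 = -239432)
x = 385574 (x = 190210 + (-442)² = 190210 + 195364 = 385574)
(-1*409239 + (200366 - 152665))*(x + O) = (-1*409239 + (200366 - 152665))*(385574 - 239432) = (-409239 + 47701)*146142 = -361538*146142 = -52835886396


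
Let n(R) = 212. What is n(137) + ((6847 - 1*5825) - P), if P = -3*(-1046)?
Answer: -1904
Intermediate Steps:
P = 3138
n(137) + ((6847 - 1*5825) - P) = 212 + ((6847 - 1*5825) - 1*3138) = 212 + ((6847 - 5825) - 3138) = 212 + (1022 - 3138) = 212 - 2116 = -1904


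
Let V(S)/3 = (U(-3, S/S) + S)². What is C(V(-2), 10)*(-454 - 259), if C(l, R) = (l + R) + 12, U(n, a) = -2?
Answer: -49910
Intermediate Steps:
V(S) = 3*(-2 + S)²
C(l, R) = 12 + R + l (C(l, R) = (R + l) + 12 = 12 + R + l)
C(V(-2), 10)*(-454 - 259) = (12 + 10 + 3*(-2 - 2)²)*(-454 - 259) = (12 + 10 + 3*(-4)²)*(-713) = (12 + 10 + 3*16)*(-713) = (12 + 10 + 48)*(-713) = 70*(-713) = -49910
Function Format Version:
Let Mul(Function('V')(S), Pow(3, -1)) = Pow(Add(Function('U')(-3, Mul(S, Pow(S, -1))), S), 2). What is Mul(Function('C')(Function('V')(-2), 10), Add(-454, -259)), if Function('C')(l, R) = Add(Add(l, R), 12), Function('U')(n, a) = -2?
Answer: -49910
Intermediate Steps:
Function('V')(S) = Mul(3, Pow(Add(-2, S), 2))
Function('C')(l, R) = Add(12, R, l) (Function('C')(l, R) = Add(Add(R, l), 12) = Add(12, R, l))
Mul(Function('C')(Function('V')(-2), 10), Add(-454, -259)) = Mul(Add(12, 10, Mul(3, Pow(Add(-2, -2), 2))), Add(-454, -259)) = Mul(Add(12, 10, Mul(3, Pow(-4, 2))), -713) = Mul(Add(12, 10, Mul(3, 16)), -713) = Mul(Add(12, 10, 48), -713) = Mul(70, -713) = -49910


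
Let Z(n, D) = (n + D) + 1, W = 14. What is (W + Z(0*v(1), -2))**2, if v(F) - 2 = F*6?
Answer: 169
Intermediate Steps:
v(F) = 2 + 6*F (v(F) = 2 + F*6 = 2 + 6*F)
Z(n, D) = 1 + D + n (Z(n, D) = (D + n) + 1 = 1 + D + n)
(W + Z(0*v(1), -2))**2 = (14 + (1 - 2 + 0*(2 + 6*1)))**2 = (14 + (1 - 2 + 0*(2 + 6)))**2 = (14 + (1 - 2 + 0*8))**2 = (14 + (1 - 2 + 0))**2 = (14 - 1)**2 = 13**2 = 169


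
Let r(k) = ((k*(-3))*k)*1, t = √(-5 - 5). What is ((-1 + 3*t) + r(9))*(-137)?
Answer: 33428 - 411*I*√10 ≈ 33428.0 - 1299.7*I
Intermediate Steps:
t = I*√10 (t = √(-10) = I*√10 ≈ 3.1623*I)
r(k) = -3*k² (r(k) = ((-3*k)*k)*1 = -3*k²*1 = -3*k²)
((-1 + 3*t) + r(9))*(-137) = ((-1 + 3*(I*√10)) - 3*9²)*(-137) = ((-1 + 3*I*√10) - 3*81)*(-137) = ((-1 + 3*I*√10) - 243)*(-137) = (-244 + 3*I*√10)*(-137) = 33428 - 411*I*√10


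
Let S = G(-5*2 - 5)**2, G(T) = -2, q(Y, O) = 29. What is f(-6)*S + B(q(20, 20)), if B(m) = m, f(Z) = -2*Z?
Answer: 77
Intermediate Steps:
S = 4 (S = (-2)**2 = 4)
f(-6)*S + B(q(20, 20)) = -2*(-6)*4 + 29 = 12*4 + 29 = 48 + 29 = 77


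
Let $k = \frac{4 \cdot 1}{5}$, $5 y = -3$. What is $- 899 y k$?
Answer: $\frac{10788}{25} \approx 431.52$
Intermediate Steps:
$y = - \frac{3}{5}$ ($y = \frac{1}{5} \left(-3\right) = - \frac{3}{5} \approx -0.6$)
$k = \frac{4}{5}$ ($k = 4 \cdot \frac{1}{5} = \frac{4}{5} \approx 0.8$)
$- 899 y k = - 899 \left(\left(- \frac{3}{5}\right) \frac{4}{5}\right) = \left(-899\right) \left(- \frac{12}{25}\right) = \frac{10788}{25}$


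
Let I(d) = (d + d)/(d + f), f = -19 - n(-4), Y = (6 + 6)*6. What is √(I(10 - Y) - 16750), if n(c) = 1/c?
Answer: I*√1747350542/323 ≈ 129.42*I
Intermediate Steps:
Y = 72 (Y = 12*6 = 72)
f = -75/4 (f = -19 - 1/(-4) = -19 - 1*(-¼) = -19 + ¼ = -75/4 ≈ -18.750)
I(d) = 2*d/(-75/4 + d) (I(d) = (d + d)/(d - 75/4) = (2*d)/(-75/4 + d) = 2*d/(-75/4 + d))
√(I(10 - Y) - 16750) = √(8*(10 - 1*72)/(-75 + 4*(10 - 1*72)) - 16750) = √(8*(10 - 72)/(-75 + 4*(10 - 72)) - 16750) = √(8*(-62)/(-75 + 4*(-62)) - 16750) = √(8*(-62)/(-75 - 248) - 16750) = √(8*(-62)/(-323) - 16750) = √(8*(-62)*(-1/323) - 16750) = √(496/323 - 16750) = √(-5409754/323) = I*√1747350542/323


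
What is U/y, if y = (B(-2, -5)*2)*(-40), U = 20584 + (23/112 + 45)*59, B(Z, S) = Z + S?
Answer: 520825/12544 ≈ 41.520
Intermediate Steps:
B(Z, S) = S + Z
U = 2604125/112 (U = 20584 + (23*(1/112) + 45)*59 = 20584 + (23/112 + 45)*59 = 20584 + (5063/112)*59 = 20584 + 298717/112 = 2604125/112 ≈ 23251.)
y = 560 (y = ((-5 - 2)*2)*(-40) = -7*2*(-40) = -14*(-40) = 560)
U/y = (2604125/112)/560 = (2604125/112)*(1/560) = 520825/12544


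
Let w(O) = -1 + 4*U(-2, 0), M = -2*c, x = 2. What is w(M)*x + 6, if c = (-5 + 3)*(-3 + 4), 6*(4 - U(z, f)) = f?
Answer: 36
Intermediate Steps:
U(z, f) = 4 - f/6
c = -2 (c = -2*1 = -2)
M = 4 (M = -2*(-2) = 4)
w(O) = 15 (w(O) = -1 + 4*(4 - 1/6*0) = -1 + 4*(4 + 0) = -1 + 4*4 = -1 + 16 = 15)
w(M)*x + 6 = 15*2 + 6 = 30 + 6 = 36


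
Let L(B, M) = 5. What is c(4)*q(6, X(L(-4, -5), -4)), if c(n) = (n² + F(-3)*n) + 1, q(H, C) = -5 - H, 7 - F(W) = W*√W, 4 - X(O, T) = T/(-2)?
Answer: -495 - 132*I*√3 ≈ -495.0 - 228.63*I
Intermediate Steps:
X(O, T) = 4 + T/2 (X(O, T) = 4 - T/(-2) = 4 - T*(-1)/2 = 4 - (-1)*T/2 = 4 + T/2)
F(W) = 7 - W^(3/2) (F(W) = 7 - W*√W = 7 - W^(3/2))
c(n) = 1 + n² + n*(7 + 3*I*√3) (c(n) = (n² + (7 - (-3)^(3/2))*n) + 1 = (n² + (7 - (-3)*I*√3)*n) + 1 = (n² + (7 + 3*I*√3)*n) + 1 = (n² + n*(7 + 3*I*√3)) + 1 = 1 + n² + n*(7 + 3*I*√3))
c(4)*q(6, X(L(-4, -5), -4)) = (1 + 4² + 4*(7 + 3*I*√3))*(-5 - 1*6) = (1 + 16 + (28 + 12*I*√3))*(-5 - 6) = (45 + 12*I*√3)*(-11) = -495 - 132*I*√3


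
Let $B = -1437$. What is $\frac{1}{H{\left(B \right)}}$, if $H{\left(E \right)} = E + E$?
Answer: $- \frac{1}{2874} \approx -0.00034795$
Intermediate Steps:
$H{\left(E \right)} = 2 E$
$\frac{1}{H{\left(B \right)}} = \frac{1}{2 \left(-1437\right)} = \frac{1}{-2874} = - \frac{1}{2874}$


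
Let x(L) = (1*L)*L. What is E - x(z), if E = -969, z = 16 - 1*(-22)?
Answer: -2413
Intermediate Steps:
z = 38 (z = 16 + 22 = 38)
x(L) = L**2 (x(L) = L*L = L**2)
E - x(z) = -969 - 1*38**2 = -969 - 1*1444 = -969 - 1444 = -2413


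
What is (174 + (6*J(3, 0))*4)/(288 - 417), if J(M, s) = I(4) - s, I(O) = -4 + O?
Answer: -58/43 ≈ -1.3488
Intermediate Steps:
J(M, s) = -s (J(M, s) = (-4 + 4) - s = 0 - s = -s)
(174 + (6*J(3, 0))*4)/(288 - 417) = (174 + (6*(-1*0))*4)/(288 - 417) = (174 + (6*0)*4)/(-129) = (174 + 0*4)*(-1/129) = (174 + 0)*(-1/129) = 174*(-1/129) = -58/43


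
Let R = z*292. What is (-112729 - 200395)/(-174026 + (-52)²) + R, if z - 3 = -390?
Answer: -9679879082/85661 ≈ -1.1300e+5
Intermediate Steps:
z = -387 (z = 3 - 390 = -387)
R = -113004 (R = -387*292 = -113004)
(-112729 - 200395)/(-174026 + (-52)²) + R = (-112729 - 200395)/(-174026 + (-52)²) - 113004 = -313124/(-174026 + 2704) - 113004 = -313124/(-171322) - 113004 = -313124*(-1/171322) - 113004 = 156562/85661 - 113004 = -9679879082/85661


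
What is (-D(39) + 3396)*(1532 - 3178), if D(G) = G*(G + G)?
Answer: -582684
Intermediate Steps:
D(G) = 2*G² (D(G) = G*(2*G) = 2*G²)
(-D(39) + 3396)*(1532 - 3178) = (-2*39² + 3396)*(1532 - 3178) = (-2*1521 + 3396)*(-1646) = (-1*3042 + 3396)*(-1646) = (-3042 + 3396)*(-1646) = 354*(-1646) = -582684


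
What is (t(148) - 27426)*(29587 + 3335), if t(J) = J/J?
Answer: -902885850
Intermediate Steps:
t(J) = 1
(t(148) - 27426)*(29587 + 3335) = (1 - 27426)*(29587 + 3335) = -27425*32922 = -902885850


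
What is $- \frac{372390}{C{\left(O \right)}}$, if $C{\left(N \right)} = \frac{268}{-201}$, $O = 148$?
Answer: $\frac{558585}{2} \approx 2.7929 \cdot 10^{5}$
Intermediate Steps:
$C{\left(N \right)} = - \frac{4}{3}$ ($C{\left(N \right)} = 268 \left(- \frac{1}{201}\right) = - \frac{4}{3}$)
$- \frac{372390}{C{\left(O \right)}} = - \frac{372390}{- \frac{4}{3}} = \left(-372390\right) \left(- \frac{3}{4}\right) = \frac{558585}{2}$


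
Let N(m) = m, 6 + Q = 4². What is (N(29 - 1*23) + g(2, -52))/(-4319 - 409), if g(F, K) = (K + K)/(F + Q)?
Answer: 1/1773 ≈ 0.00056402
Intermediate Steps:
Q = 10 (Q = -6 + 4² = -6 + 16 = 10)
g(F, K) = 2*K/(10 + F) (g(F, K) = (K + K)/(F + 10) = (2*K)/(10 + F) = 2*K/(10 + F))
(N(29 - 1*23) + g(2, -52))/(-4319 - 409) = ((29 - 1*23) + 2*(-52)/(10 + 2))/(-4319 - 409) = ((29 - 23) + 2*(-52)/12)/(-4728) = (6 + 2*(-52)*(1/12))*(-1/4728) = (6 - 26/3)*(-1/4728) = -8/3*(-1/4728) = 1/1773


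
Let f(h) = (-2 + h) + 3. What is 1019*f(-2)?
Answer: -1019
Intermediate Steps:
f(h) = 1 + h
1019*f(-2) = 1019*(1 - 2) = 1019*(-1) = -1019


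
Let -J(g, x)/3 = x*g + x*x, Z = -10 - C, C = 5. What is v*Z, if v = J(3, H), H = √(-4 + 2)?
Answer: -90 + 135*I*√2 ≈ -90.0 + 190.92*I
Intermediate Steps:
H = I*√2 (H = √(-2) = I*√2 ≈ 1.4142*I)
Z = -15 (Z = -10 - 1*5 = -10 - 5 = -15)
J(g, x) = -3*x² - 3*g*x (J(g, x) = -3*(x*g + x*x) = -3*(g*x + x²) = -3*(x² + g*x) = -3*x² - 3*g*x)
v = -3*I*√2*(3 + I*√2) ≈ 6.0 - 12.728*I
v*Z = (6 - 9*I*√2)*(-15) = -90 + 135*I*√2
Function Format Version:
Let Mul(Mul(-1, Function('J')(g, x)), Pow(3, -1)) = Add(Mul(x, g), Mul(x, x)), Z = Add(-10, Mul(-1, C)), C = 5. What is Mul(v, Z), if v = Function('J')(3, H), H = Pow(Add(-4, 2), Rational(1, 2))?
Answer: Add(-90, Mul(135, I, Pow(2, Rational(1, 2)))) ≈ Add(-90.000, Mul(190.92, I))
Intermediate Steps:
H = Mul(I, Pow(2, Rational(1, 2))) (H = Pow(-2, Rational(1, 2)) = Mul(I, Pow(2, Rational(1, 2))) ≈ Mul(1.4142, I))
Z = -15 (Z = Add(-10, Mul(-1, 5)) = Add(-10, -5) = -15)
Function('J')(g, x) = Add(Mul(-3, Pow(x, 2)), Mul(-3, g, x)) (Function('J')(g, x) = Mul(-3, Add(Mul(x, g), Mul(x, x))) = Mul(-3, Add(Mul(g, x), Pow(x, 2))) = Mul(-3, Add(Pow(x, 2), Mul(g, x))) = Add(Mul(-3, Pow(x, 2)), Mul(-3, g, x)))
v = Mul(-3, I, Pow(2, Rational(1, 2)), Add(3, Mul(I, Pow(2, Rational(1, 2))))) (v = Mul(-3, Mul(I, Pow(2, Rational(1, 2))), Add(3, Mul(I, Pow(2, Rational(1, 2))))) = Mul(-3, I, Pow(2, Rational(1, 2)), Add(3, Mul(I, Pow(2, Rational(1, 2))))) ≈ Add(6.0000, Mul(-12.728, I)))
Mul(v, Z) = Mul(Add(6, Mul(-9, I, Pow(2, Rational(1, 2)))), -15) = Add(-90, Mul(135, I, Pow(2, Rational(1, 2))))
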